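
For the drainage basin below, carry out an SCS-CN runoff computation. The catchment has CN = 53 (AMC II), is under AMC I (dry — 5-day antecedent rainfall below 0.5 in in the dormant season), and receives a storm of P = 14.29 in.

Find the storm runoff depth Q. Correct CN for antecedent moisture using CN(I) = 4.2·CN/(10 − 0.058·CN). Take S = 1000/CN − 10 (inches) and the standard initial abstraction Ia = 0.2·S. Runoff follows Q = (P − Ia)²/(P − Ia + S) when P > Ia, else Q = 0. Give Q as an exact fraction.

Q = 1255468707529/386264090100 in ≈ 3.250 in

CN(I) from CN(II)=53: (4.2·53)/(10 − 0.058·53) = 111300/3463 ≈ 32.140
Max retention: S = 1000/(111300/3463) − 10 = 23500/1113 in (≈ 21.114 in)
Ia = 0.2S: 0.2·21.114 = 4.223 in (exactly 4700/1113)
Excess rainfall: 14.290 − 4.223 = 10.067 in; P > Ia so Q > 0
Runoff Q = (P−Ia)²/(P−Ia+S) = (10.067)²/(10.067+21.114) = 1255468707529/386264090100 ≈ 3.250 in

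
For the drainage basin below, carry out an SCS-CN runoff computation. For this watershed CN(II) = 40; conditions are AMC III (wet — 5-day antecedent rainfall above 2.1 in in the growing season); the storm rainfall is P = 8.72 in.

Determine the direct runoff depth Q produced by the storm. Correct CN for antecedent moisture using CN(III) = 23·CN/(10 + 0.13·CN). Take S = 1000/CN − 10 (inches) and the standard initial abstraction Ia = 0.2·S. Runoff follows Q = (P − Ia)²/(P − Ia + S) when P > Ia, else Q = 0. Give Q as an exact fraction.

Adjust CN=40 to AMC III: 23·40/(10 + 0.13·40) → 920 ÷ (76/5) = 1150/19 ≈ 60.526
S = 1000/(1150/19) − 10 = 150/23 in ≈ 6.522 in
Ia = 0.2S: 0.2·6.522 = 1.304 in (exactly 30/23)
Excess rainfall: 8.720 − 1.304 = 7.416 in; P > Ia so Q > 0
Q: (4264/575)² ÷ (8014/575) = 9090848/2304025 in (≈ 3.946 in)

Q = 9090848/2304025 in ≈ 3.946 in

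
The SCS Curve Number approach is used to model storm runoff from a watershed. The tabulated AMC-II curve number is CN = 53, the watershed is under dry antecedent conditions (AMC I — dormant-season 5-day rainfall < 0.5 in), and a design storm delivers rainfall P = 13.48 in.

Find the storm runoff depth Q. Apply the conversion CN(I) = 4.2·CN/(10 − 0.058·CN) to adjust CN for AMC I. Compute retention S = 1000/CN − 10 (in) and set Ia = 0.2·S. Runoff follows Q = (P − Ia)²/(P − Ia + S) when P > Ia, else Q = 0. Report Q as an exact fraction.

Q = 66347971561/23514378825 in ≈ 2.822 in

CN(I) from CN(II)=53: (4.2·53)/(10 − 0.058·53) = 111300/3463 ≈ 32.140
S = 1000/(111300/3463) − 10 = 23500/1113 in ≈ 21.114 in
Initial abstraction Ia = S/5 = (23500/1113)/5 = 4700/1113 ≈ 4.223 in
P − Ia = 13.480 − 4.223 = 257581/27825 ≈ 9.257 in (> 0, runoff occurs)
Q: (257581/27825)² ÷ (845081/27825) = 66347971561/23514378825 in (≈ 2.822 in)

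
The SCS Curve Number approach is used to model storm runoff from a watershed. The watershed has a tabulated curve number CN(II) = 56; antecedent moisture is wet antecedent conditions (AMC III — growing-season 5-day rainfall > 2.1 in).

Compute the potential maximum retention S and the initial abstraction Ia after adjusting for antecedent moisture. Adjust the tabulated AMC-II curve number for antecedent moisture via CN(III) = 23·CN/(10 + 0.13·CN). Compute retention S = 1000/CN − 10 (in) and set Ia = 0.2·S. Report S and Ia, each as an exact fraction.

S = 550/161 in ≈ 3.416 in; Ia = 110/161 in ≈ 0.683 in

Wet (AMC III): CN(III) = 23·56/(10 + 0.13·56) = 1288/(432/25) = 4025/54 ≈ 74.537
Retention S: 1000/CN − 10 with CN=74.537 → S = 550/161 ≈ 3.416 in
Ia = 0.2S: 0.2·3.416 = 0.683 in (exactly 110/161)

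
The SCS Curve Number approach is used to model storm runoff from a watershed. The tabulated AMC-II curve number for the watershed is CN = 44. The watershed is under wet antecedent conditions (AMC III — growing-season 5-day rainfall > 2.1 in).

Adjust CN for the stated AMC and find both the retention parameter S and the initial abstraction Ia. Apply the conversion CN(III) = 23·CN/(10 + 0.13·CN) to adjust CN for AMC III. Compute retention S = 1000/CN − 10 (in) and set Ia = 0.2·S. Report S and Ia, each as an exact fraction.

S = 1400/253 in ≈ 5.534 in; Ia = 280/253 in ≈ 1.107 in

Wet (AMC III): CN(III) = 23·44/(10 + 0.13·44) = 1012/(393/25) = 25300/393 ≈ 64.377
S = 1000/(25300/393) − 10 = 1400/253 in ≈ 5.534 in
Ia = 0.2S: 0.2·5.534 = 1.107 in (exactly 280/253)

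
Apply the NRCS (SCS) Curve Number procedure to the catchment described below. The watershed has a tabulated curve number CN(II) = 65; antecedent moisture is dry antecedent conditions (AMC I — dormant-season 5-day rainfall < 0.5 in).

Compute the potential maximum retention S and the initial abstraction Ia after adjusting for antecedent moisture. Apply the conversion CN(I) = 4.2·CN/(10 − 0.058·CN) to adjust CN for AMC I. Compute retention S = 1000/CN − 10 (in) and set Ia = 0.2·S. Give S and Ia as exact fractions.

CN(I) from CN(II)=65: (4.2·65)/(10 − 0.058·65) = 3900/89 ≈ 43.820
S = 1000/(3900/89) − 10 = 500/39 in ≈ 12.821 in
Ia = 0.2S: 0.2·12.821 = 2.564 in (exactly 100/39)

S = 500/39 in ≈ 12.821 in; Ia = 100/39 in ≈ 2.564 in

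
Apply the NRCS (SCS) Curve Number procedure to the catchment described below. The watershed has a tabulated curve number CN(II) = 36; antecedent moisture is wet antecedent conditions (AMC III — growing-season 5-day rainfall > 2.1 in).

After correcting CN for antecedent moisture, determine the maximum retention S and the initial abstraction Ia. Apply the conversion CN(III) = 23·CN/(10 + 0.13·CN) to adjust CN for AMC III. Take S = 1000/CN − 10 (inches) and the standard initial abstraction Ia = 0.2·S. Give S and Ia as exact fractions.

Adjust CN=36 to AMC III: 23·36/(10 + 0.13·36) → 828 ÷ (367/25) = 20700/367 ≈ 56.403
S = 1000/(20700/367) − 10 = 1600/207 in ≈ 7.729 in
Ia = 0.2S: 0.2·7.729 = 1.546 in (exactly 320/207)

S = 1600/207 in ≈ 7.729 in; Ia = 320/207 in ≈ 1.546 in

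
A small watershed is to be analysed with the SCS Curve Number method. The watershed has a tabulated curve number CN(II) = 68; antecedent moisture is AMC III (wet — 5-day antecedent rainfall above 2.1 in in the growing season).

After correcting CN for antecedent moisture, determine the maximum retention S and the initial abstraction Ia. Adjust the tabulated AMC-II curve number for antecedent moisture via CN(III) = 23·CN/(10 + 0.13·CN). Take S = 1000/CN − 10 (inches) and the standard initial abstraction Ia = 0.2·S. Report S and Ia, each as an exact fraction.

Adjust CN=68 to AMC III: 23·68/(10 + 0.13·68) → 1564 ÷ (471/25) = 39100/471 ≈ 83.015
Max retention: S = 1000/(39100/471) − 10 = 800/391 in (≈ 2.046 in)
Initial abstraction Ia = S/5 = (800/391)/5 = 160/391 ≈ 0.409 in

S = 800/391 in ≈ 2.046 in; Ia = 160/391 in ≈ 0.409 in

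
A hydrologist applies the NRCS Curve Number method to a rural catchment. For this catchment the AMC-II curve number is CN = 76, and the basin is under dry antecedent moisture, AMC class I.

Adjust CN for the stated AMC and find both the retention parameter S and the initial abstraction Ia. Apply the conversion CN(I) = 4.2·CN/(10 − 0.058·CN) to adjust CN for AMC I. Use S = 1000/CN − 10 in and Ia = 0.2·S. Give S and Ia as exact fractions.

Adjust CN=76 to AMC I: 4.2·76/(10 − 0.058·76) → (1596/5) ÷ (699/125) = 13300/233 ≈ 57.082
Retention S: 1000/CN − 10 with CN=57.082 → S = 1000/133 ≈ 7.519 in
Ia = 0.2·(1000/133) = 200/133 in ≈ 1.504 in

S = 1000/133 in ≈ 7.519 in; Ia = 200/133 in ≈ 1.504 in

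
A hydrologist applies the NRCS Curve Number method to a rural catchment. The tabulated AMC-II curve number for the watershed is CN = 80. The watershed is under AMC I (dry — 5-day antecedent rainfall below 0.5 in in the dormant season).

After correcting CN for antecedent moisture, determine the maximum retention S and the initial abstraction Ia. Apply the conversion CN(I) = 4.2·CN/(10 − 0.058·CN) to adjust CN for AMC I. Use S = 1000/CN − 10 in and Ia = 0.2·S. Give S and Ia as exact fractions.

S = 125/21 in ≈ 5.952 in; Ia = 25/21 in ≈ 1.190 in

Dry (AMC I): CN(I) = 4.2·80/(10 − 0.058·80) = 336/(134/25) = 4200/67 ≈ 62.687
S = 1000/(4200/67) − 10 = 125/21 in ≈ 5.952 in
Initial abstraction Ia = S/5 = (125/21)/5 = 25/21 ≈ 1.190 in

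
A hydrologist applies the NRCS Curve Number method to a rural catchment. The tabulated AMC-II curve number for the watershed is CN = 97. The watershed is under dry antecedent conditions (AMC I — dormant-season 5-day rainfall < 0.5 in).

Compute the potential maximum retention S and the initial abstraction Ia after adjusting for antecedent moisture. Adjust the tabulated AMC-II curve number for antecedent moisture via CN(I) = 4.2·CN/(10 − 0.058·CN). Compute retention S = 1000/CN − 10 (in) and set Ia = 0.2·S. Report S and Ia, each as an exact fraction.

S = 500/679 in ≈ 0.736 in; Ia = 100/679 in ≈ 0.147 in

Adjust CN=97 to AMC I: 4.2·97/(10 − 0.058·97) → (2037/5) ÷ (2187/500) = 67900/729 ≈ 93.141
Max retention: S = 1000/(67900/729) − 10 = 500/679 in (≈ 0.736 in)
Ia = 0.2S: 0.2·0.736 = 0.147 in (exactly 100/679)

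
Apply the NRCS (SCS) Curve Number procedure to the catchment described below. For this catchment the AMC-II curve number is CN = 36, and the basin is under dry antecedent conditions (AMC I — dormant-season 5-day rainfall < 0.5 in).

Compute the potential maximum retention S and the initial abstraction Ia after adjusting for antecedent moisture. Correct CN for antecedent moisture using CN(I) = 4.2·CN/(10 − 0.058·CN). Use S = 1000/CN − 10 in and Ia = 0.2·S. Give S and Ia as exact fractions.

CN(I) from CN(II)=36: (4.2·36)/(10 − 0.058·36) = 18900/989 ≈ 19.110
Retention S: 1000/CN − 10 with CN=19.110 → S = 8000/189 ≈ 42.328 in
Ia = 0.2S: 0.2·42.328 = 8.466 in (exactly 1600/189)

S = 8000/189 in ≈ 42.328 in; Ia = 1600/189 in ≈ 8.466 in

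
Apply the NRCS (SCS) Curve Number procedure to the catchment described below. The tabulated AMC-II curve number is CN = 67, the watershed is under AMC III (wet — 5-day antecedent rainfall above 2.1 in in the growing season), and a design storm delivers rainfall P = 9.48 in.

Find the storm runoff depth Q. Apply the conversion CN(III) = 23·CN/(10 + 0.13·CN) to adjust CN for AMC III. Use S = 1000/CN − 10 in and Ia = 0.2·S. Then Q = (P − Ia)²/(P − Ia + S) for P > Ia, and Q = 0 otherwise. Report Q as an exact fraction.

Q = 13511505121/1845848325 in ≈ 7.320 in

CN(III) from CN(II)=67: (23·67)/(10 + 0.13·67) = 154100/1871 ≈ 82.362
Max retention: S = 1000/(154100/1871) − 10 = 3300/1541 in (≈ 2.141 in)
Ia = 0.2S: 0.2·2.141 = 0.428 in (exactly 660/1541)
Since P=9.480 > Ia=0.428: effective rainfall P−Ia = 348717/38525 in
Q: (348717/38525)² ÷ (431217/38525) = 13511505121/1845848325 in (≈ 7.320 in)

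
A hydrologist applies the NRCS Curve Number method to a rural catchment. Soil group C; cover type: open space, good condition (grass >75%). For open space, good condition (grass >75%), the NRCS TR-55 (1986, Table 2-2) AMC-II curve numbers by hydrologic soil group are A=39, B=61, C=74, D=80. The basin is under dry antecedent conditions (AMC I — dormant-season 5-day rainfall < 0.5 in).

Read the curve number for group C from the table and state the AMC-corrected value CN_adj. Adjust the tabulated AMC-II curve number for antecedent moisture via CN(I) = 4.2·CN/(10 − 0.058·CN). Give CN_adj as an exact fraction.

NRCS table: open space, good condition (grass >75%), soil group C → CN(II) = 74
Adjust CN=74 to AMC I: 4.2·74/(10 − 0.058·74) → (1554/5) ÷ (1427/250) = 77700/1427 ≈ 54.450

CN_adj = 77700/1427 ≈ 54.450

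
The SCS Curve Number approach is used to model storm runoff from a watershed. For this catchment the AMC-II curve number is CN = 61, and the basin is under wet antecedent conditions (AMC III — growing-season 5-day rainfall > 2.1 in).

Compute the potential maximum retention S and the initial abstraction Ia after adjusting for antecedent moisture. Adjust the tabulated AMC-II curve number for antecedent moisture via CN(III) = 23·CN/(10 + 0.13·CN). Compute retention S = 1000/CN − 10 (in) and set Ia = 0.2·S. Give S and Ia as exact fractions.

S = 3900/1403 in ≈ 2.780 in; Ia = 780/1403 in ≈ 0.556 in

CN(III) from CN(II)=61: (23·61)/(10 + 0.13·61) = 140300/1793 ≈ 78.249
Retention S: 1000/CN − 10 with CN=78.249 → S = 3900/1403 ≈ 2.780 in
Ia = 0.2S: 0.2·2.780 = 0.556 in (exactly 780/1403)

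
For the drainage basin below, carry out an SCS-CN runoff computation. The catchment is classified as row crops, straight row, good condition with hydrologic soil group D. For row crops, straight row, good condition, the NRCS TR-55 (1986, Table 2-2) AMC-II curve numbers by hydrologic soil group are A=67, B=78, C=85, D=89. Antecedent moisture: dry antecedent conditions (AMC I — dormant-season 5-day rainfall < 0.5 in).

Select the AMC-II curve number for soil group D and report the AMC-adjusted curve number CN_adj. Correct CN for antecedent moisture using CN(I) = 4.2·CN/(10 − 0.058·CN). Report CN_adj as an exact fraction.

CN_adj = 186900/2419 ≈ 77.263

NRCS table: row crops, straight row, good condition, soil group D → CN(II) = 89
CN(I) from CN(II)=89: (4.2·89)/(10 − 0.058·89) = 186900/2419 ≈ 77.263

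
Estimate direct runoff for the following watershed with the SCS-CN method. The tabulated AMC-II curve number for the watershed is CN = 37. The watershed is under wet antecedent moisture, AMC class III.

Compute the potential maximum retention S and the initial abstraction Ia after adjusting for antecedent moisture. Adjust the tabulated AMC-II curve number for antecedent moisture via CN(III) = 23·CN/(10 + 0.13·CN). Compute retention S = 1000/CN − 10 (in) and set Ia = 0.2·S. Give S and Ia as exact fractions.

S = 6300/851 in ≈ 7.403 in; Ia = 1260/851 in ≈ 1.481 in

Wet (AMC III): CN(III) = 23·37/(10 + 0.13·37) = 851/(1481/100) = 85100/1481 ≈ 57.461
Retention S: 1000/CN − 10 with CN=57.461 → S = 6300/851 ≈ 7.403 in
Initial abstraction Ia = S/5 = (6300/851)/5 = 1260/851 ≈ 1.481 in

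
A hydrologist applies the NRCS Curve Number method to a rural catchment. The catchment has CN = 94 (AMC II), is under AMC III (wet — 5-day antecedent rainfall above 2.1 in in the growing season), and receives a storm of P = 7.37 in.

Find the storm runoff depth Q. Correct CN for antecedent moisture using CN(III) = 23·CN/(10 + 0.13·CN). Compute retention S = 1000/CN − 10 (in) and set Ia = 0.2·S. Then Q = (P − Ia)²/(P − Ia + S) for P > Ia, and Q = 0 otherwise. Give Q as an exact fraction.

Q = 625201745809/88717345700 in ≈ 7.047 in

Adjust CN=94 to AMC III: 23·94/(10 + 0.13·94) → 2162 ÷ (1111/50) = 108100/1111 ≈ 97.300
Retention S: 1000/CN − 10 with CN=97.300 → S = 300/1081 ≈ 0.278 in
Initial abstraction Ia = S/5 = (300/1081)/5 = 60/1081 ≈ 0.056 in
Excess rainfall: 7.370 − 0.056 = 7.314 in; P > Ia so Q > 0
Q: (790697/108100)² ÷ (820697/108100) = 625201745809/88717345700 in (≈ 7.047 in)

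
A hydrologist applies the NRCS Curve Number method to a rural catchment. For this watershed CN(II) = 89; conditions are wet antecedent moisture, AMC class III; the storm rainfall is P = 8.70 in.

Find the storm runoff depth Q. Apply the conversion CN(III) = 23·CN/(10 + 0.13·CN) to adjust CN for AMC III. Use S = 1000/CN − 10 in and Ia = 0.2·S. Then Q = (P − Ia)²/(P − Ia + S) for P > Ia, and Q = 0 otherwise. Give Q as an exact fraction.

Q = 30936940321/3825617830 in ≈ 8.087 in

Adjust CN=89 to AMC III: 23·89/(10 + 0.13·89) → 2047 ÷ (2157/100) = 204700/2157 ≈ 94.900
Retention S: 1000/CN − 10 with CN=94.900 → S = 1100/2047 ≈ 0.537 in
Ia = 0.2S: 0.2·0.537 = 0.107 in (exactly 220/2047)
Excess rainfall: 8.700 − 0.107 = 8.593 in; P > Ia so Q > 0
Q: (175889/20470)² ÷ (186889/20470) = 30936940321/3825617830 in (≈ 8.087 in)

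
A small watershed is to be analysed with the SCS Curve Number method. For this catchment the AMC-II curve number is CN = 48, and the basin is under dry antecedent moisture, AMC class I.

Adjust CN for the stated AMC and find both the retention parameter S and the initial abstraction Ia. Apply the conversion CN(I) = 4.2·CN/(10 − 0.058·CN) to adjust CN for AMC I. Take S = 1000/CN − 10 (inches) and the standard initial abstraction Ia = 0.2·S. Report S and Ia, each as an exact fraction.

S = 1625/63 in ≈ 25.794 in; Ia = 325/63 in ≈ 5.159 in

Dry (AMC I): CN(I) = 4.2·48/(10 − 0.058·48) = (1008/5)/(902/125) = 12600/451 ≈ 27.938
Retention S: 1000/CN − 10 with CN=27.938 → S = 1625/63 ≈ 25.794 in
Ia = 0.2·(1625/63) = 325/63 in ≈ 5.159 in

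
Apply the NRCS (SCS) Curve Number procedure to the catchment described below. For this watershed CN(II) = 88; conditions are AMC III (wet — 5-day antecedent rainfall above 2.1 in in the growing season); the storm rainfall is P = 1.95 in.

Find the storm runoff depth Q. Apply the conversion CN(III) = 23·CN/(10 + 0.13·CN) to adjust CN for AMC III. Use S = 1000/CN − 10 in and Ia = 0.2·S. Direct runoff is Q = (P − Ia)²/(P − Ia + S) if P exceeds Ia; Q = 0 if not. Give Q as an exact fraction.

Q = 9541921/6896780 in ≈ 1.384 in

Adjust CN=88 to AMC III: 23·88/(10 + 0.13·88) → 2024 ÷ (536/25) = 6325/67 ≈ 94.403
Max retention: S = 1000/(6325/67) − 10 = 150/253 in (≈ 0.593 in)
Initial abstraction Ia = S/5 = (150/253)/5 = 30/253 ≈ 0.119 in
Excess rainfall: 1.950 − 0.119 = 1.831 in; P > Ia so Q > 0
Q: (9267/5060)² ÷ (12267/5060) = 9541921/6896780 in (≈ 1.384 in)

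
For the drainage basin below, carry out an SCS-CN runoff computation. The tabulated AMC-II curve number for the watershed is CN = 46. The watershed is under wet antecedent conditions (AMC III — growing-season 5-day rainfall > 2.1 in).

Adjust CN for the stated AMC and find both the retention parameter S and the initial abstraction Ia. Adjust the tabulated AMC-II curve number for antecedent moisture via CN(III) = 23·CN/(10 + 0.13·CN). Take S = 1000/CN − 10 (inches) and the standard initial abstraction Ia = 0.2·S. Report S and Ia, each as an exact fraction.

S = 2700/529 in ≈ 5.104 in; Ia = 540/529 in ≈ 1.021 in

Adjust CN=46 to AMC III: 23·46/(10 + 0.13·46) → 1058 ÷ (799/50) = 52900/799 ≈ 66.208
S = 1000/(52900/799) − 10 = 2700/529 in ≈ 5.104 in
Initial abstraction Ia = S/5 = (2700/529)/5 = 540/529 ≈ 1.021 in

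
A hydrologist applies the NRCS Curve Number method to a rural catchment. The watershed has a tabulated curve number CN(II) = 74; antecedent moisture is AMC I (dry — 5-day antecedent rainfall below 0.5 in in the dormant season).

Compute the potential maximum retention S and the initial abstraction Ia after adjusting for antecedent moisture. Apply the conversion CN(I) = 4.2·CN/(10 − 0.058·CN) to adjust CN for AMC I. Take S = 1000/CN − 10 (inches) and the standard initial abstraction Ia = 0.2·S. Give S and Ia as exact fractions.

Dry (AMC I): CN(I) = 4.2·74/(10 − 0.058·74) = (1554/5)/(1427/250) = 77700/1427 ≈ 54.450
Retention S: 1000/CN − 10 with CN=54.450 → S = 6500/777 ≈ 8.366 in
Initial abstraction Ia = S/5 = (6500/777)/5 = 1300/777 ≈ 1.673 in

S = 6500/777 in ≈ 8.366 in; Ia = 1300/777 in ≈ 1.673 in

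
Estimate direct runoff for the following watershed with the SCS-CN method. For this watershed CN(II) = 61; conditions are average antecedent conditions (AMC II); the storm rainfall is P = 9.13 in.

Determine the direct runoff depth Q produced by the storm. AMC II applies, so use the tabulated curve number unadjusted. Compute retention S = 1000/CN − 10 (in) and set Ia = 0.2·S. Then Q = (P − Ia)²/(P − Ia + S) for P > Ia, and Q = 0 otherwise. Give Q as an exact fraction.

Q = 2293739449/530047300 in ≈ 4.327 in

AMC II — tabulated CN = 61 applies directly.
Max retention: S = 1000/61 − 10 = 390/61 in (≈ 6.393 in)
Ia = 0.2S: 0.2·6.393 = 1.279 in (exactly 78/61)
Since P=9.130 > Ia=1.279: effective rainfall P−Ia = 47893/6100 in
Q = (47893/6100)²/((47893/6100) + 390/61) = (2293739449/37210000)/(86893/6100) = 2293739449/530047300 in ≈ 4.327 in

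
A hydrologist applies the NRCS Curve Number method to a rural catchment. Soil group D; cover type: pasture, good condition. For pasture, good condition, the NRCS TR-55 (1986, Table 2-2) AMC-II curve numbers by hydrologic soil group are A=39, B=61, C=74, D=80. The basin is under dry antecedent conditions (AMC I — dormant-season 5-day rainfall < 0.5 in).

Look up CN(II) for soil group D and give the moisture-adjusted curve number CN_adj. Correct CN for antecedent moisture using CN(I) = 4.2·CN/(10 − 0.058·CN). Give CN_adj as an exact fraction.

CN_adj = 4200/67 ≈ 62.687

NRCS table: pasture, good condition, soil group D → CN(II) = 80
Adjust CN=80 to AMC I: 4.2·80/(10 − 0.058·80) → 336 ÷ (134/25) = 4200/67 ≈ 62.687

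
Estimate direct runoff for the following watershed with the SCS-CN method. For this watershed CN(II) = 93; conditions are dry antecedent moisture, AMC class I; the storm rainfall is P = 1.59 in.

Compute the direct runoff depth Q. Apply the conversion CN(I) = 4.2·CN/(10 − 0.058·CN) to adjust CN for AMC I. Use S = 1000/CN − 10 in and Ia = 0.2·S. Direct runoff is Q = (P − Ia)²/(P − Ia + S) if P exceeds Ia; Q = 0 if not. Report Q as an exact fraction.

Adjust CN=93 to AMC I: 4.2·93/(10 − 0.058·93) → (1953/5) ÷ (2303/500) = 27900/329 ≈ 84.802
S = 1000/(27900/329) − 10 = 500/279 in ≈ 1.792 in
Ia = 0.2·(500/279) = 100/279 in ≈ 0.358 in
Since P=1.590 > Ia=0.358: effective rainfall P−Ia = 34361/27900 in
Q: (34361/27900)² ÷ (84361/27900) = 1180678321/2353671900 in (≈ 0.502 in)

Q = 1180678321/2353671900 in ≈ 0.502 in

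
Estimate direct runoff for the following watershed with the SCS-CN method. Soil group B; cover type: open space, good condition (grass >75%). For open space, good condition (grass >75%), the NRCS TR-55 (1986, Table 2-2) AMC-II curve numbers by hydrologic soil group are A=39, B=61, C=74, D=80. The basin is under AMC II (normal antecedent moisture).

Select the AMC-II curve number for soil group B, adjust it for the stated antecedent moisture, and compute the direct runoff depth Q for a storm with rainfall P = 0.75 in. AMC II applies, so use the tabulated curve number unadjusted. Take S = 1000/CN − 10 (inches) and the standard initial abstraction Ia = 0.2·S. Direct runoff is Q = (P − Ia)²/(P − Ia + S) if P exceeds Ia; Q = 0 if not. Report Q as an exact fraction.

Q = 0 in ≈ 0.000 in

NRCS table: open space, good condition (grass >75%), soil group B → CN(II) = 61
CN(II) = 61; AMC II needs no correction.
Retention S: 1000/CN − 10 with CN=61.000 → S = 390/61 ≈ 6.393 in
Ia = 0.2·(390/61) = 78/61 in ≈ 1.279 in
P = 0.750 ≤ Ia = 1.279 in: entire storm abstracted, Q = 0.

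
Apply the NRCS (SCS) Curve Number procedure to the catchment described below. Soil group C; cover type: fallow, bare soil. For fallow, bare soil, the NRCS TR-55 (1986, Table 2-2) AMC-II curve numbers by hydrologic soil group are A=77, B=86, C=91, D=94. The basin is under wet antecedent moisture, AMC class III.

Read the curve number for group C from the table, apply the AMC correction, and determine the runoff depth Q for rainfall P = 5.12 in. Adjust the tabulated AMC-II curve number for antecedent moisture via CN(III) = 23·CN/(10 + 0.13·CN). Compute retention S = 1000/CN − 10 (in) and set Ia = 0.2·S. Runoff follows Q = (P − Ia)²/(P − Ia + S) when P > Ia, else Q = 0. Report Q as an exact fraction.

Q = 4336354201/934995425 in ≈ 4.638 in

NRCS table: fallow, bare soil, soil group C → CN(II) = 91
Adjust CN=91 to AMC III: 23·91/(10 + 0.13·91) → 2093 ÷ (2183/100) = 209300/2183 ≈ 95.877
Retention S: 1000/CN − 10 with CN=95.877 → S = 900/2093 ≈ 0.430 in
Ia = 0.2·(900/2093) = 180/2093 in ≈ 0.086 in
Since P=5.120 > Ia=0.086: effective rainfall P−Ia = 263404/52325 in
Q = (263404/52325)²/((263404/52325) + 900/2093) = (69381667216/2737905625)/(285904/52325) = 4336354201/934995425 in ≈ 4.638 in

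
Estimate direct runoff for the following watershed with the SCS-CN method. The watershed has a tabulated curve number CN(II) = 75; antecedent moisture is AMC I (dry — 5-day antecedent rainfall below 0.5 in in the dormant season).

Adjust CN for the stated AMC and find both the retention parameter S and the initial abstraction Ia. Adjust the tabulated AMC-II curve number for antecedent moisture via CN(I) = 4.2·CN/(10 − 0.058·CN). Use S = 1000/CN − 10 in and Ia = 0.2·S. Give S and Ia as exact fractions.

Dry (AMC I): CN(I) = 4.2·75/(10 − 0.058·75) = 315/(113/20) = 6300/113 ≈ 55.752
Max retention: S = 1000/(6300/113) − 10 = 500/63 in (≈ 7.937 in)
Ia = 0.2·(500/63) = 100/63 in ≈ 1.587 in

S = 500/63 in ≈ 7.937 in; Ia = 100/63 in ≈ 1.587 in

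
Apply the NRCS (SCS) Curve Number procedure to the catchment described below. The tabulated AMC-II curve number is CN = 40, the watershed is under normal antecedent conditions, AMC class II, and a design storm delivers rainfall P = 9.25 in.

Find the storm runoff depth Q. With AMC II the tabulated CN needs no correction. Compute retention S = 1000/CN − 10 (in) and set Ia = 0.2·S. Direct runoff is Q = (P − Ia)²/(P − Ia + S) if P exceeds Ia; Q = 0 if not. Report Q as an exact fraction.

Q = 125/68 in ≈ 1.838 in

CN(II) = 40; AMC II needs no correction.
Max retention: S = 1000/40 − 10 = 15 in (≈ 15.000 in)
Ia = 0.2·15 = 3 in ≈ 3.000 in
Excess rainfall: 9.250 − 3.000 = 6.250 in; P > Ia so Q > 0
Runoff Q = (P−Ia)²/(P−Ia+S) = (6.250)²/(6.250+15.000) = 125/68 ≈ 1.838 in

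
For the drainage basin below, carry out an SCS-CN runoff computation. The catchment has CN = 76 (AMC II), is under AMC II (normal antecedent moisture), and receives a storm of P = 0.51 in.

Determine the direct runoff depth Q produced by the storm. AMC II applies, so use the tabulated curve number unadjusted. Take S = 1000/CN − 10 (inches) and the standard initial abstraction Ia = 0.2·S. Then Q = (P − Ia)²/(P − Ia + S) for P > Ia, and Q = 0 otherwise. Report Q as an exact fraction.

Q = 0 in ≈ 0.000 in

Average conditions: CN = 76 (no AMC adjustment).
Max retention: S = 1000/76 − 10 = 60/19 in (≈ 3.158 in)
Ia = 0.2S: 0.2·3.158 = 0.632 in (exactly 12/19)
P = 0.510 ≤ Ia = 0.632 in: entire storm abstracted, Q = 0.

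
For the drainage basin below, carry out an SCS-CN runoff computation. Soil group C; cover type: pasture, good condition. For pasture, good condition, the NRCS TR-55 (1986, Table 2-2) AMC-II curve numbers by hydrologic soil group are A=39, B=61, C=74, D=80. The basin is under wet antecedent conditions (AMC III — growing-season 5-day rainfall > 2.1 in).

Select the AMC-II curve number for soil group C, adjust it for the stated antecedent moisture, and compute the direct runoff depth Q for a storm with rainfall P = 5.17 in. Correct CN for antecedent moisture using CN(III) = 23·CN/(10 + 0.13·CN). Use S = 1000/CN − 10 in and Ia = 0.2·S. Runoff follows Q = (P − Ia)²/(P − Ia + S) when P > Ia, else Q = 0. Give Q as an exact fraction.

Q = 171368677089/46291591700 in ≈ 3.702 in

NRCS table: pasture, good condition, soil group C → CN(II) = 74
Wet (AMC III): CN(III) = 23·74/(10 + 0.13·74) = 1702/(981/50) = 85100/981 ≈ 86.748
Retention S: 1000/CN − 10 with CN=86.748 → S = 1300/851 ≈ 1.528 in
Ia = 0.2·(1300/851) = 260/851 in ≈ 0.306 in
Since P=5.170 > Ia=0.306: effective rainfall P−Ia = 413967/85100 in
Q: (413967/85100)² ÷ (543967/85100) = 171368677089/46291591700 in (≈ 3.702 in)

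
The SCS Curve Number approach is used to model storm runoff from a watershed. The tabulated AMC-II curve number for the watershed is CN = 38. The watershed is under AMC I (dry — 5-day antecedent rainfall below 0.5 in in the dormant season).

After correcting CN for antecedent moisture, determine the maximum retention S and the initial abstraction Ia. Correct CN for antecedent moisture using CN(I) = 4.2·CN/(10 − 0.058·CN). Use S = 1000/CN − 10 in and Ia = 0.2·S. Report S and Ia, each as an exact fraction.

Dry (AMC I): CN(I) = 4.2·38/(10 − 0.058·38) = (798/5)/(1949/250) = 39900/1949 ≈ 20.472
Retention S: 1000/CN − 10 with CN=20.472 → S = 15500/399 ≈ 38.847 in
Ia = 0.2·(15500/399) = 3100/399 in ≈ 7.769 in

S = 15500/399 in ≈ 38.847 in; Ia = 3100/399 in ≈ 7.769 in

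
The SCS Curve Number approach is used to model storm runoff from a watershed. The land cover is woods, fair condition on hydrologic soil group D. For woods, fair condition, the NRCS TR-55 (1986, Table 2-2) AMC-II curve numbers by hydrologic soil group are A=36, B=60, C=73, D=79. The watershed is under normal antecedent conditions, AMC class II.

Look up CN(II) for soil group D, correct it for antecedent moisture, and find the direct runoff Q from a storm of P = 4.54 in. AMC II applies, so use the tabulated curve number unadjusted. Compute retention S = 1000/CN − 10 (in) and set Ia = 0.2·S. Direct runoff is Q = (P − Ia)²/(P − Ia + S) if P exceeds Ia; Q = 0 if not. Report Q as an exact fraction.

Q = 250683889/104015350 in ≈ 2.410 in

NRCS table: woods, fair condition, soil group D → CN(II) = 79
Average conditions: CN = 79 (no AMC adjustment).
S = 1000/79 − 10 = 210/79 in ≈ 2.658 in
Ia = 0.2·(210/79) = 42/79 in ≈ 0.532 in
Excess rainfall: 4.540 − 0.532 = 4.008 in; P > Ia so Q > 0
Q: (15833/3950)² ÷ (26333/3950) = 250683889/104015350 in (≈ 2.410 in)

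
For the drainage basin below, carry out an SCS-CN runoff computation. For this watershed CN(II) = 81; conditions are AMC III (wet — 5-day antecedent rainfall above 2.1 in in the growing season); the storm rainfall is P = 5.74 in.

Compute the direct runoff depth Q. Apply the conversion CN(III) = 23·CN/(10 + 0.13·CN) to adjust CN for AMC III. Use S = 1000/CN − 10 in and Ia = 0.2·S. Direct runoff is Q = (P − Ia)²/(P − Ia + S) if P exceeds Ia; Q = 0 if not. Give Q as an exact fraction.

Wet (AMC III): CN(III) = 23·81/(10 + 0.13·81) = 1863/(2053/100) = 186300/2053 ≈ 90.745
S = 1000/(186300/2053) − 10 = 1900/1863 in ≈ 1.020 in
Ia = 0.2·(1900/1863) = 380/1863 in ≈ 0.204 in
Since P=5.740 > Ia=0.204: effective rainfall P−Ia = 515681/93150 in
Q: (515681/93150)² ÷ (610681/93150) = 265926893761/56884935150 in (≈ 4.675 in)

Q = 265926893761/56884935150 in ≈ 4.675 in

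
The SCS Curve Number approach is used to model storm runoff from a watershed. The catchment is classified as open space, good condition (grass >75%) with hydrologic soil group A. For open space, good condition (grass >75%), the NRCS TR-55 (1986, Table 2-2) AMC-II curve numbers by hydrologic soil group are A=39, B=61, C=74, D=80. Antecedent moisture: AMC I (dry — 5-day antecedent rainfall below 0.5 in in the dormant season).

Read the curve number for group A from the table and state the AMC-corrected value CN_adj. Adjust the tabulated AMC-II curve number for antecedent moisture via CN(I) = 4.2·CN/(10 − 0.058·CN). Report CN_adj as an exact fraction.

CN_adj = 81900/3869 ≈ 21.168

NRCS table: open space, good condition (grass >75%), soil group A → CN(II) = 39
Adjust CN=39 to AMC I: 4.2·39/(10 − 0.058·39) → (819/5) ÷ (3869/500) = 81900/3869 ≈ 21.168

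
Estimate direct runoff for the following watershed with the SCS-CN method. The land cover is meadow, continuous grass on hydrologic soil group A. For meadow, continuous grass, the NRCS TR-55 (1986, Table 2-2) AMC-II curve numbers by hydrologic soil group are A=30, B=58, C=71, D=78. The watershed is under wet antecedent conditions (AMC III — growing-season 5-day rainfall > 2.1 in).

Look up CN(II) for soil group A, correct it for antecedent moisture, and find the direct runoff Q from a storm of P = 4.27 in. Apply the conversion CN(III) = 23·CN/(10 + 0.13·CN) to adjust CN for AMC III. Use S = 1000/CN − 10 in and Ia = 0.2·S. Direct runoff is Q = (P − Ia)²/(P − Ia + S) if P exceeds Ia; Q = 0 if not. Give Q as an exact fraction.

Q = 34157767/84242100 in ≈ 0.405 in

NRCS table: meadow, continuous grass, soil group A → CN(II) = 30
Wet (AMC III): CN(III) = 23·30/(10 + 0.13·30) = 690/(139/10) = 6900/139 ≈ 49.640
Retention S: 1000/CN − 10 with CN=49.640 → S = 700/69 ≈ 10.145 in
Ia = 0.2·(700/69) = 140/69 in ≈ 2.029 in
P − Ia = 4.270 − 2.029 = 15463/6900 ≈ 2.241 in (> 0, runoff occurs)
Q = (15463/6900)²/((15463/6900) + 700/69) = (239104369/47610000)/(85463/6900) = 34157767/84242100 in ≈ 0.405 in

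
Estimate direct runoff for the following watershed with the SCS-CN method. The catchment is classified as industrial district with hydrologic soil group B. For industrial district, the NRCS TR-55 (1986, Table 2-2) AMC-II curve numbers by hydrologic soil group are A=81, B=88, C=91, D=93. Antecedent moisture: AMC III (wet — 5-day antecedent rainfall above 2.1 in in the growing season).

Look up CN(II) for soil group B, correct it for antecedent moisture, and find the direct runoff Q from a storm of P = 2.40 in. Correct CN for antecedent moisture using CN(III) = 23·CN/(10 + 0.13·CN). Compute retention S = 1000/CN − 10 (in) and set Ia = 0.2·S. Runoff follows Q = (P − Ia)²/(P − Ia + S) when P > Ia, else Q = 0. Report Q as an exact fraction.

Q = 231361/127765 in ≈ 1.811 in

NRCS table: industrial district, soil group B → CN(II) = 88
Adjust CN=88 to AMC III: 23·88/(10 + 0.13·88) → 2024 ÷ (536/25) = 6325/67 ≈ 94.403
Retention S: 1000/CN − 10 with CN=94.403 → S = 150/253 ≈ 0.593 in
Initial abstraction Ia = S/5 = (150/253)/5 = 30/253 ≈ 0.119 in
P − Ia = 2.400 − 0.119 = 2886/1265 ≈ 2.281 in (> 0, runoff occurs)
Q = (2886/1265)²/((2886/1265) + 150/253) = (8328996/1600225)/(3636/1265) = 231361/127765 in ≈ 1.811 in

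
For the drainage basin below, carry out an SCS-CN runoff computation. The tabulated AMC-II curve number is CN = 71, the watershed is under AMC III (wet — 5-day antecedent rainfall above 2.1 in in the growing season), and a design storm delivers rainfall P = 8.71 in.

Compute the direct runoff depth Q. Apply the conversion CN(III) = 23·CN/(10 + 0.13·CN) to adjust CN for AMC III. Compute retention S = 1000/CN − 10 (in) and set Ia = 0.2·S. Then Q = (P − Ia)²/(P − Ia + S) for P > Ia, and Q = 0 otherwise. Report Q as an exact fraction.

Q = 1861431821649/270154211900 in ≈ 6.890 in

Adjust CN=71 to AMC III: 23·71/(10 + 0.13·71) → 1633 ÷ (1923/100) = 163300/1923 ≈ 84.919
Max retention: S = 1000/(163300/1923) − 10 = 2900/1633 in (≈ 1.776 in)
Initial abstraction Ia = S/5 = (2900/1633)/5 = 580/1633 ≈ 0.355 in
P − Ia = 8.710 − 0.355 = 1364343/163300 ≈ 8.355 in (> 0, runoff occurs)
Q: (1364343/163300)² ÷ (1654343/163300) = 1861431821649/270154211900 in (≈ 6.890 in)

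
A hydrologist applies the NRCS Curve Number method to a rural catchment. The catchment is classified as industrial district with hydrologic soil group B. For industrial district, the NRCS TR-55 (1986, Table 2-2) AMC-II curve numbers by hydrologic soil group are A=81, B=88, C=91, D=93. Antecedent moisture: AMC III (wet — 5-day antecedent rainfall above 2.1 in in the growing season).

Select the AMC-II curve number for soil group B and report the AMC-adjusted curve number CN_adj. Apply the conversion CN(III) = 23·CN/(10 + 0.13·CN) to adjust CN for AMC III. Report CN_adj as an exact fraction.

CN_adj = 6325/67 ≈ 94.403

NRCS table: industrial district, soil group B → CN(II) = 88
Adjust CN=88 to AMC III: 23·88/(10 + 0.13·88) → 2024 ÷ (536/25) = 6325/67 ≈ 94.403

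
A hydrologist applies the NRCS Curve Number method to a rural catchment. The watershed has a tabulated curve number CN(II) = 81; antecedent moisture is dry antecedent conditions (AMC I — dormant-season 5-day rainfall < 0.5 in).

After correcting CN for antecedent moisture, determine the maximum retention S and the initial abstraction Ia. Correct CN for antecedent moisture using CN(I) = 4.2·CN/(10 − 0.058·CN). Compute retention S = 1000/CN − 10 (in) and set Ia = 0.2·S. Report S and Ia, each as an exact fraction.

Adjust CN=81 to AMC I: 4.2·81/(10 − 0.058·81) → (1701/5) ÷ (2651/500) = 170100/2651 ≈ 64.164
Max retention: S = 1000/(170100/2651) − 10 = 9500/1701 in (≈ 5.585 in)
Initial abstraction Ia = S/5 = (9500/1701)/5 = 1900/1701 ≈ 1.117 in

S = 9500/1701 in ≈ 5.585 in; Ia = 1900/1701 in ≈ 1.117 in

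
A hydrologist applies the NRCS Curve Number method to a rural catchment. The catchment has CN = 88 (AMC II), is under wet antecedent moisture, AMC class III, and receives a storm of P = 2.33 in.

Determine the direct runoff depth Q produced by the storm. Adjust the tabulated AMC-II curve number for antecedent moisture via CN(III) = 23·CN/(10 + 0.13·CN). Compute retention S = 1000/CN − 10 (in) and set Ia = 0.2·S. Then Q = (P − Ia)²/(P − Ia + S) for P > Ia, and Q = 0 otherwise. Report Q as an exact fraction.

Wet (AMC III): CN(III) = 23·88/(10 + 0.13·88) = 2024/(536/25) = 6325/67 ≈ 94.403
Max retention: S = 1000/(6325/67) − 10 = 150/253 in (≈ 0.593 in)
Ia = 0.2S: 0.2·0.593 = 0.119 in (exactly 30/253)
Since P=2.330 > Ia=0.119: effective rainfall P−Ia = 55949/25300 in
Q: (55949/25300)² ÷ (70949/25300) = 3130290601/1795009700 in (≈ 1.744 in)

Q = 3130290601/1795009700 in ≈ 1.744 in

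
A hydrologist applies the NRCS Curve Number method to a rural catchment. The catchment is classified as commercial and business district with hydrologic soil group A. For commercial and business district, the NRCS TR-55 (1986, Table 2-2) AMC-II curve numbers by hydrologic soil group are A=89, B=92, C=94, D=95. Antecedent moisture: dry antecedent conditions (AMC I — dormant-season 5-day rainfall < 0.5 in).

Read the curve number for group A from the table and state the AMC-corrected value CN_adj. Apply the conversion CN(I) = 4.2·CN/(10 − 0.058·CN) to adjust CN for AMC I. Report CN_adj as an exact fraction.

CN_adj = 186900/2419 ≈ 77.263

NRCS table: commercial and business district, soil group A → CN(II) = 89
Dry (AMC I): CN(I) = 4.2·89/(10 − 0.058·89) = (1869/5)/(2419/500) = 186900/2419 ≈ 77.263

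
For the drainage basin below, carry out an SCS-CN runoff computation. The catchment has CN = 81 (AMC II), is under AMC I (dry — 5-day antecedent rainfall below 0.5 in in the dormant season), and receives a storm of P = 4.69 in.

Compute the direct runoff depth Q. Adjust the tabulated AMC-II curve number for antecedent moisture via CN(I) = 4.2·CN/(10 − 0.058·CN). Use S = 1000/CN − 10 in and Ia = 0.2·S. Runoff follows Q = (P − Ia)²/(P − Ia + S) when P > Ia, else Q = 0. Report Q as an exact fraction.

CN(I) from CN(II)=81: (4.2·81)/(10 − 0.058·81) = 170100/2651 ≈ 64.164
Retention S: 1000/CN − 10 with CN=64.164 → S = 9500/1701 ≈ 5.585 in
Ia = 0.2S: 0.2·5.585 = 1.117 in (exactly 1900/1701)
Since P=4.690 > Ia=1.117: effective rainfall P−Ia = 607769/170100 in
Q = (607769/170100)²/((607769/170100) + 9500/1701) = (369383157361/28934010000)/(1557769/170100) = 369383157361/264976506900 in ≈ 1.394 in

Q = 369383157361/264976506900 in ≈ 1.394 in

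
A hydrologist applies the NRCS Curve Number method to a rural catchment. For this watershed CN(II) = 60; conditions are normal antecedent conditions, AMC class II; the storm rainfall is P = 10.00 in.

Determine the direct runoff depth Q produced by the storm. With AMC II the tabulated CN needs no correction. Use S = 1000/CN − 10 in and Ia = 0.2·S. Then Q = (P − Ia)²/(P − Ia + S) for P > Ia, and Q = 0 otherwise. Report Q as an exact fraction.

Average conditions: CN = 60 (no AMC adjustment).
S = 1000/60 − 10 = 20/3 in ≈ 6.667 in
Initial abstraction Ia = S/5 = (20/3)/5 = 4/3 ≈ 1.333 in
Since P=10.000 > Ia=1.333: effective rainfall P−Ia = 26/3 in
Runoff Q = (P−Ia)²/(P−Ia+S) = (8.667)²/(8.667+6.667) = 338/69 ≈ 4.899 in

Q = 338/69 in ≈ 4.899 in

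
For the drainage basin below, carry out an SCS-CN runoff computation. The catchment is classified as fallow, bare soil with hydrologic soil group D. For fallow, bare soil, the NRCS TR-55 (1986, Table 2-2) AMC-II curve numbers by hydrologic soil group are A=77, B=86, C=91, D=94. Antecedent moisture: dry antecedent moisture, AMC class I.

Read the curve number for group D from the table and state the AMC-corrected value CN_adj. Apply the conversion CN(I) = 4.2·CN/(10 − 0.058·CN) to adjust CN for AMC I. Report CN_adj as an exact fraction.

CN_adj = 32900/379 ≈ 86.807

NRCS table: fallow, bare soil, soil group D → CN(II) = 94
CN(I) from CN(II)=94: (4.2·94)/(10 − 0.058·94) = 32900/379 ≈ 86.807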